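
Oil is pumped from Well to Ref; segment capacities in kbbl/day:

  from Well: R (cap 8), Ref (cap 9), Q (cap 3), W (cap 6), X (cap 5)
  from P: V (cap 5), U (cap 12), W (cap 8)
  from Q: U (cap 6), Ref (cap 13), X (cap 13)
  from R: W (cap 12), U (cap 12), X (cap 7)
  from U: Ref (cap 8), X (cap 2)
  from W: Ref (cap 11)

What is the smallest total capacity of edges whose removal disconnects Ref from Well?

Augment Well→Ref: bottleneck 9, flow now 9.
Augment Well→Q→Ref: bottleneck 3, flow now 12.
Augment Well→W→Ref: bottleneck 6, flow now 18.
Augment Well→R→U→Ref: bottleneck 8, flow now 26.
No augmenting path remains; maximum flow = 26.
By max-flow min-cut, the minimum cut capacity equals the max flow.
In the residual graph, reachable from Well: {Well, X}.
Min-cut edges: Well→Q (3), Well→R (8), Well→W (6), Well→Ref (9); capacity 3 + 8 + 6 + 9 = 26.

26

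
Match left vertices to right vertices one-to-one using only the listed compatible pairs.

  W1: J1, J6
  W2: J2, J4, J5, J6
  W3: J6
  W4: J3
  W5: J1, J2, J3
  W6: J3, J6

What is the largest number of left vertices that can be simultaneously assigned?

Unit-capacity flow: source→left, listed edges, right→sink; max matching = max flow.
Augmenting path W1→J1 (+1); matched 1.
Augmenting path W2→J2 (+1); matched 2.
Augmenting path W3→J6 (+1); matched 3.
Augmenting path W4→J3 (+1); matched 4.
Augmenting path W5→J2→W2→J4 (+1); matched 5.
No augmenting path remains; maximum matching = 5.
König certificate: {W1, W2, W5, J3, J6} is a vertex cover of size 5 (every listed pair touches it), so no matching can be larger.

5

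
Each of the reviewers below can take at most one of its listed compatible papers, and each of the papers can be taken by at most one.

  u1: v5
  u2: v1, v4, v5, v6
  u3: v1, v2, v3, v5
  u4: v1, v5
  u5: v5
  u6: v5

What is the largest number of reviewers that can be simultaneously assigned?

4

Unit-capacity flow: source→left, listed edges, right→sink; max matching = max flow.
Augmenting path u1→v5 (+1); matched 1.
Augmenting path u2→v1 (+1); matched 2.
Augmenting path u3→v2 (+1); matched 3.
Augmenting path u4→v1→u2→v4 (+1); matched 4.
No augmenting path remains; maximum matching = 4.
König certificate: {u2, u3, u4, v5} is a vertex cover of size 4 (every listed pair touches it), so no matching can be larger.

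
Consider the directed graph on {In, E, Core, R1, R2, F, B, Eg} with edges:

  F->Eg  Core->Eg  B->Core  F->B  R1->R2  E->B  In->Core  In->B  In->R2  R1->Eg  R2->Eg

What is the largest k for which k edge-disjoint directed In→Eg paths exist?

2

Assign every edge capacity 1; by Menger, the answer equals the max flow.
Path In→Core→Eg (+1); total 1.
Path In→R2→Eg (+1); total 2.
No residual In→Eg path; max flow = 2.
Certifying cut of size 2: {Core→Eg, In→R2}.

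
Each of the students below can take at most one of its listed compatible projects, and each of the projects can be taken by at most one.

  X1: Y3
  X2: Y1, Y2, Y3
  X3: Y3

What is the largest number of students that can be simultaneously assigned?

2

Unit-capacity flow: source→left, listed edges, right→sink; max matching = max flow.
Augmenting path X1→Y3 (+1); matched 1.
Augmenting path X2→Y1 (+1); matched 2.
No augmenting path remains; maximum matching = 2.
König certificate: {X2, Y3} is a vertex cover of size 2 (every listed pair touches it), so no matching can be larger.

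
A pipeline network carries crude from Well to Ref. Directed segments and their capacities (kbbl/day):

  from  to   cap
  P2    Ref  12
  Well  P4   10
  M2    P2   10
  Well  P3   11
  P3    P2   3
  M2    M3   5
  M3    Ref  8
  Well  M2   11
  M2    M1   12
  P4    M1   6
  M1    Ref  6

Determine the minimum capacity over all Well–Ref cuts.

Augment Well→P4→M1→Ref: bottleneck 6, flow now 6.
Augment Well→M2→M3→Ref: bottleneck 5, flow now 11.
Augment Well→M2→P2→Ref: bottleneck 6, flow now 17.
Augment Well→P3→P2→Ref: bottleneck 3, flow now 20.
No augmenting path remains; maximum flow = 20.
By max-flow min-cut, the minimum cut capacity equals the max flow.
In the residual graph, reachable from Well: {Well, P4, P3}.
Min-cut edges: Well→M2 (11), P4→M1 (6), P3→P2 (3); capacity 11 + 6 + 3 = 20.

20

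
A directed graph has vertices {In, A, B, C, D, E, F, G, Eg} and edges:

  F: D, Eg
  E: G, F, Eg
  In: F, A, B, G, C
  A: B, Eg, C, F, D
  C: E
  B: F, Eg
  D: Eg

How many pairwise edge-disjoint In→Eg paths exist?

4

Assign every edge capacity 1; by Menger, the answer equals the max flow.
Path In→A→Eg (+1); total 1.
Path In→B→Eg (+1); total 2.
Path In→F→Eg (+1); total 3.
Path In→C→E→Eg (+1); total 4.
No residual In→Eg path; max flow = 4.
Certifying cut of size 4: {In→A, In→B, In→C, In→F}.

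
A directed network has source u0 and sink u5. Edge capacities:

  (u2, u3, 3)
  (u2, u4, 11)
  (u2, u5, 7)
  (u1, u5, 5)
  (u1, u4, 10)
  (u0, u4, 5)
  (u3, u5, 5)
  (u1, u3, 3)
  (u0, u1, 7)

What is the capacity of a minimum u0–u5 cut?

Augment u0→u1→u5: bottleneck 5, flow now 5.
Augment u0→u1→u3→u5: bottleneck 2, flow now 7.
No augmenting path remains; maximum flow = 7.
By max-flow min-cut, the minimum cut capacity equals the max flow.
In the residual graph, reachable from u0: {u0, u4}.
Min-cut edges: u0→u1 (7); capacity 7 = 7.

7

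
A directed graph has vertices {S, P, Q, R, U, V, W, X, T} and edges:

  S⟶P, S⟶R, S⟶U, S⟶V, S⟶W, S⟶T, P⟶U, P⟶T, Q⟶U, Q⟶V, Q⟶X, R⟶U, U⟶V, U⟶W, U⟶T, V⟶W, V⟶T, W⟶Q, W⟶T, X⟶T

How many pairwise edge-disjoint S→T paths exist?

Assign every edge capacity 1; by Menger, the answer equals the max flow.
Path S→T (+1); total 1.
Path S→P→T (+1); total 2.
Path S→U→T (+1); total 3.
Path S→V→T (+1); total 4.
Path S→W→T (+1); total 5.
Path S→R→U→W→Q→X→T (+1); total 6.
No residual S→T path; max flow = 6.
Certifying cut of size 6: {S→P, S→R, S→T, S→U, S→V, S→W}.

6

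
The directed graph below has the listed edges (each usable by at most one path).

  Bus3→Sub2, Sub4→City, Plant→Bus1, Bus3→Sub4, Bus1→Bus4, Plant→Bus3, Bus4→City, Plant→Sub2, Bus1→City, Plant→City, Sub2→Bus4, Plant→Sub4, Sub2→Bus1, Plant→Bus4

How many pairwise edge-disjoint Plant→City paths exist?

4

Assign every edge capacity 1; by Menger, the answer equals the max flow.
Path Plant→City (+1); total 1.
Path Plant→Bus1→City (+1); total 2.
Path Plant→Sub4→City (+1); total 3.
Path Plant→Bus4→City (+1); total 4.
No residual Plant→City path; max flow = 4.
Certifying cut of size 4: {Bus1→City, Bus4→City, Plant→City, Sub4→City}.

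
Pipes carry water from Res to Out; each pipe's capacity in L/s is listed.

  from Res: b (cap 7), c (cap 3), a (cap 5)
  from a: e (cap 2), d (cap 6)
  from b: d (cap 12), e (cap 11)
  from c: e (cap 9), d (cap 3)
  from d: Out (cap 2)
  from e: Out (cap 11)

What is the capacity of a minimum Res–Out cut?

13

Augment Res→a→d→Out: bottleneck 2, flow now 2.
Augment Res→a→e→Out: bottleneck 2, flow now 4.
Augment Res→b→e→Out: bottleneck 7, flow now 11.
Augment Res→c→e→Out: bottleneck 2, flow now 13.
No augmenting path remains; maximum flow = 13.
By max-flow min-cut, the minimum cut capacity equals the max flow.
In the residual graph, reachable from Res: {Res, a, b, c, d, e}.
Min-cut edges: d→Out (2), e→Out (11); capacity 2 + 11 = 13.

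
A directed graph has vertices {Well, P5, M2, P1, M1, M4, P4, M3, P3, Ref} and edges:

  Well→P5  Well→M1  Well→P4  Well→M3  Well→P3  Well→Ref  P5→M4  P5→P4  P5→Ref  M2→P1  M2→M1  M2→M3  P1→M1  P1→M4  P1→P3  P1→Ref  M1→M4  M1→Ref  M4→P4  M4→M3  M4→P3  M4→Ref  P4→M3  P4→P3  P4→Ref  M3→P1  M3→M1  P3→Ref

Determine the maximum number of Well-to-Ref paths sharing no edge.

6

Assign every edge capacity 1; by Menger, the answer equals the max flow.
Path Well→Ref (+1); total 1.
Path Well→P5→Ref (+1); total 2.
Path Well→M1→Ref (+1); total 3.
Path Well→P4→Ref (+1); total 4.
Path Well→P3→Ref (+1); total 5.
Path Well→M3→P1→Ref (+1); total 6.
No residual Well→Ref path; max flow = 6.
Certifying cut of size 6: {Well→M1, Well→M3, Well→P3, Well→P4, Well→P5, Well→Ref}.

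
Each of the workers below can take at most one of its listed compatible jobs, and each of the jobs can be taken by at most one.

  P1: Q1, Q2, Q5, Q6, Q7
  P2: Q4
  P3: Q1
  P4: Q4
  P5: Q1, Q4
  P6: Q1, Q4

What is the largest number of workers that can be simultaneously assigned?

3

Unit-capacity flow: source→left, listed edges, right→sink; max matching = max flow.
Augmenting path P1→Q1 (+1); matched 1.
Augmenting path P2→Q4 (+1); matched 2.
Augmenting path P3→Q1→P1→Q2 (+1); matched 3.
No augmenting path remains; maximum matching = 3.
König certificate: {P1, Q1, Q4} is a vertex cover of size 3 (every listed pair touches it), so no matching can be larger.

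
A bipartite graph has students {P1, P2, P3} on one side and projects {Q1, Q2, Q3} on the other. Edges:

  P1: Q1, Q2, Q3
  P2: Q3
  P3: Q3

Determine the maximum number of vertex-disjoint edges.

2

Unit-capacity flow: source→left, listed edges, right→sink; max matching = max flow.
Augmenting path P1→Q1 (+1); matched 1.
Augmenting path P2→Q3 (+1); matched 2.
No augmenting path remains; maximum matching = 2.
König certificate: {P1, Q3} is a vertex cover of size 2 (every listed pair touches it), so no matching can be larger.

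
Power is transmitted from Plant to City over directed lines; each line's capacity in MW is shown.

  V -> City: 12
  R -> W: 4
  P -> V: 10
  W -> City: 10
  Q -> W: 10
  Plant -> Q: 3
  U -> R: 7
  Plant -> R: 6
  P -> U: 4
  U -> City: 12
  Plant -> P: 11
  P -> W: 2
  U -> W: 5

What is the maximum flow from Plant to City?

18

Augment Plant→P→U→City: bottleneck 4, flow now 4.
Augment Plant→P→V→City: bottleneck 7, flow now 11.
Augment Plant→Q→W→City: bottleneck 3, flow now 14.
Augment Plant→R→W→City: bottleneck 4, flow now 18.
No augmenting path remains; maximum flow = 18.
In the residual graph, reachable from Plant: {Plant, R}.
Min-cut edges: Plant→P (11), Plant→Q (3), R→W (4); capacity 11 + 3 + 4 = 18.
This cut is saturated, so no flow can exceed 18.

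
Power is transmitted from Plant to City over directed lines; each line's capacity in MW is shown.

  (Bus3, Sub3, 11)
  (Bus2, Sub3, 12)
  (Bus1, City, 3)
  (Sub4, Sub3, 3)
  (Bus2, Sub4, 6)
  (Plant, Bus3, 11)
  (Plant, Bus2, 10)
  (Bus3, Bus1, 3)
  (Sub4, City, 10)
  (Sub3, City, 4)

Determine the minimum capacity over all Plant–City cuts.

Augment Plant→Bus2→Sub4→City: bottleneck 6, flow now 6.
Augment Plant→Bus2→Sub3→City: bottleneck 4, flow now 10.
Augment Plant→Bus3→Bus1→City: bottleneck 3, flow now 13.
No augmenting path remains; maximum flow = 13.
By max-flow min-cut, the minimum cut capacity equals the max flow.
In the residual graph, reachable from Plant: {Plant, Bus2, Bus3, Sub3}.
Min-cut edges: Bus2→Sub4 (6), Bus3→Bus1 (3), Sub3→City (4); capacity 6 + 3 + 4 = 13.

13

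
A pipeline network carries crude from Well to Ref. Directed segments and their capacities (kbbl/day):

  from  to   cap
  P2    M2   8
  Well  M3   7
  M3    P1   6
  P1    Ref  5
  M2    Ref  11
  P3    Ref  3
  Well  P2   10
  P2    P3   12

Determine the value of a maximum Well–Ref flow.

Augment Well→P2→M2→Ref: bottleneck 8, flow now 8.
Augment Well→P2→P3→Ref: bottleneck 2, flow now 10.
Augment Well→M3→P1→Ref: bottleneck 5, flow now 15.
No augmenting path remains; maximum flow = 15.
In the residual graph, reachable from Well: {Well, M3, P1}.
Min-cut edges: Well→P2 (10), P1→Ref (5); capacity 10 + 5 = 15.
This cut is saturated, so no flow can exceed 15.

15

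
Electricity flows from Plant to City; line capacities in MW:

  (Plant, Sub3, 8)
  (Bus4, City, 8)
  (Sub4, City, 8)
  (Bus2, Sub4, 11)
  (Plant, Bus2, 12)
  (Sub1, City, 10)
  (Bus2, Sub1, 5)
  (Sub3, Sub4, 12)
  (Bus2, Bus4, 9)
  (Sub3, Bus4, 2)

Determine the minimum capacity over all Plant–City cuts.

Augment Plant→Bus2→Bus4→City: bottleneck 8, flow now 8.
Augment Plant→Bus2→Sub1→City: bottleneck 4, flow now 12.
Augment Plant→Sub3→Sub4→City: bottleneck 8, flow now 20.
No augmenting path remains; maximum flow = 20.
By max-flow min-cut, the minimum cut capacity equals the max flow.
In the residual graph, reachable from Plant: {Plant}.
Min-cut edges: Plant→Bus2 (12), Plant→Sub3 (8); capacity 12 + 8 = 20.

20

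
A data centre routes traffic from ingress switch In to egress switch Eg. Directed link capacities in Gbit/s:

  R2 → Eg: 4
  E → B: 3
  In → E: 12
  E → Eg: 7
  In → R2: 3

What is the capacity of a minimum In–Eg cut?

10

Augment In→R2→Eg: bottleneck 3, flow now 3.
Augment In→E→Eg: bottleneck 7, flow now 10.
No augmenting path remains; maximum flow = 10.
By max-flow min-cut, the minimum cut capacity equals the max flow.
In the residual graph, reachable from In: {In, E, B}.
Min-cut edges: In→R2 (3), E→Eg (7); capacity 3 + 7 = 10.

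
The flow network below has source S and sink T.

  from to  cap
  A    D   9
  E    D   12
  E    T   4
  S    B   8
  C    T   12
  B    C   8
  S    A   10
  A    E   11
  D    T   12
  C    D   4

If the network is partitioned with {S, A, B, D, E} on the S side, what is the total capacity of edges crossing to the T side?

24

Edges leaving {S, A, B, D, E}: B→C (8), D→T (12), E→T (4).
Cut capacity = 8 + 12 + 4 = 24.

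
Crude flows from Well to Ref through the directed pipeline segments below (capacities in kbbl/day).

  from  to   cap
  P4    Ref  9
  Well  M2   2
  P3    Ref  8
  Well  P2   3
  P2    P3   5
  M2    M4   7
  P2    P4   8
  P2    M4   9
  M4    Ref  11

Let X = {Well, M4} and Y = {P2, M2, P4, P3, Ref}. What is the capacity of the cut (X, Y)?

Edges leaving {Well, M4}: Well→P2 (3), Well→M2 (2), M4→Ref (11).
Cut capacity = 3 + 2 + 11 = 16.

16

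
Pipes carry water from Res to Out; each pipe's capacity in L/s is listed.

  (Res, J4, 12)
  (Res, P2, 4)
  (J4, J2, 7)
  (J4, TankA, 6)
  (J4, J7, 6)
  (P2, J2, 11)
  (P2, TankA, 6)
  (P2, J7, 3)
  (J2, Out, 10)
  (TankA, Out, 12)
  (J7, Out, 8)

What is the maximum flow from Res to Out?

Augment Res→J4→J2→Out: bottleneck 7, flow now 7.
Augment Res→J4→TankA→Out: bottleneck 5, flow now 12.
Augment Res→P2→J2→Out: bottleneck 3, flow now 15.
Augment Res→P2→TankA→Out: bottleneck 1, flow now 16.
No augmenting path remains; maximum flow = 16.
In the residual graph, reachable from Res: {Res}.
Min-cut edges: Res→J4 (12), Res→P2 (4); capacity 12 + 4 = 16.
This cut is saturated, so no flow can exceed 16.

16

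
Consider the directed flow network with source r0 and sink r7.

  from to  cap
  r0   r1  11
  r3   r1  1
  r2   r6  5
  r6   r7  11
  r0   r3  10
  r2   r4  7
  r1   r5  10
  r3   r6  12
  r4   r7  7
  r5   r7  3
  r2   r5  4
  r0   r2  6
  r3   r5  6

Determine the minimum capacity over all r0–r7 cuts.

19

Augment r0→r1→r5→r7: bottleneck 3, flow now 3.
Augment r0→r2→r4→r7: bottleneck 6, flow now 9.
Augment r0→r3→r6→r7: bottleneck 10, flow now 19.
No augmenting path remains; maximum flow = 19.
By max-flow min-cut, the minimum cut capacity equals the max flow.
In the residual graph, reachable from r0: {r0, r1, r5}.
Min-cut edges: r0→r2 (6), r0→r3 (10), r5→r7 (3); capacity 6 + 10 + 3 = 19.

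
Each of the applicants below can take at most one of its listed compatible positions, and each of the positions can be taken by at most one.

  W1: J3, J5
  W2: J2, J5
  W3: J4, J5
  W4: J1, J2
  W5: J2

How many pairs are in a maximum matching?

Unit-capacity flow: source→left, listed edges, right→sink; max matching = max flow.
Augmenting path W1→J3 (+1); matched 1.
Augmenting path W2→J2 (+1); matched 2.
Augmenting path W3→J4 (+1); matched 3.
Augmenting path W4→J1 (+1); matched 4.
Augmenting path W5→J2→W2→J5 (+1); matched 5.
No augmenting path remains; maximum matching = 5.
König certificate: {W1, W2, W3, W4, W5} is a vertex cover of size 5 (every listed pair touches it), so no matching can be larger.

5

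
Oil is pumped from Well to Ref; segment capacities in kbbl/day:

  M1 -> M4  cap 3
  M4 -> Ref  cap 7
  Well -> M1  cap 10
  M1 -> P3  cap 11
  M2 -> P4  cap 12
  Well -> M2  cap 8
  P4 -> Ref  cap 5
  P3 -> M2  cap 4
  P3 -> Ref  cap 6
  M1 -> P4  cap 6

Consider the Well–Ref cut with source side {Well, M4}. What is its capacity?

25

Edges leaving {Well, M4}: Well→M2 (8), Well→M1 (10), M4→Ref (7).
Cut capacity = 8 + 10 + 7 = 25.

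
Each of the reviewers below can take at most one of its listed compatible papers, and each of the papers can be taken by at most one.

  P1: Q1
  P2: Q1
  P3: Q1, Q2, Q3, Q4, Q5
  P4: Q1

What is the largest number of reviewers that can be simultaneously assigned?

2

Unit-capacity flow: source→left, listed edges, right→sink; max matching = max flow.
Augmenting path P1→Q1 (+1); matched 1.
Augmenting path P3→Q2 (+1); matched 2.
No augmenting path remains; maximum matching = 2.
König certificate: {P3, Q1} is a vertex cover of size 2 (every listed pair touches it), so no matching can be larger.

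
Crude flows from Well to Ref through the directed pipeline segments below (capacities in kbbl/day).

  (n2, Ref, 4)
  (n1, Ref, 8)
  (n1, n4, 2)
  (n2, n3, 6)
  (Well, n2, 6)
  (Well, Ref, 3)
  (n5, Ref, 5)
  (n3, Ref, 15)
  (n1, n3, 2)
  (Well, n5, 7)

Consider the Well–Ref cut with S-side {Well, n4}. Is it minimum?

No — its capacity is 16, but the minimum cut has capacity 14.

Given cut capacity: 6 + 7 + 3 = 16.
Augment Well→Ref: bottleneck 3, flow now 3.
Augment Well→n2→Ref: bottleneck 4, flow now 7.
Augment Well→n5→Ref: bottleneck 5, flow now 12.
Augment Well→n2→n3→Ref: bottleneck 2, flow now 14.
No augmenting path remains; maximum flow = 14.
In the residual graph, reachable from Well: {Well, n5}.
Min-cut edges: Well→n2 (6), Well→Ref (3), n5→Ref (5); capacity 6 + 3 + 5 = 14.
Cut capacity 16 exceeds the max flow 14, so it is not minimum.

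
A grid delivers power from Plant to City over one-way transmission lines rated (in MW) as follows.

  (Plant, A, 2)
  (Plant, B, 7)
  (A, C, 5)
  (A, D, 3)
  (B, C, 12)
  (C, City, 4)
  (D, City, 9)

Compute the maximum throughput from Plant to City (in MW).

Augment Plant→A→C→City: bottleneck 2, flow now 2.
Augment Plant→B→C→City: bottleneck 2, flow now 4.
Augment Plant→B→C→A→D→City: bottleneck 2, flow now 6. (uses reverse residual edge)
No augmenting path remains; maximum flow = 6.
In the residual graph, reachable from Plant: {Plant, B, C}.
Min-cut edges: Plant→A (2), C→City (4); capacity 2 + 4 = 6.
This cut is saturated, so no flow can exceed 6.

6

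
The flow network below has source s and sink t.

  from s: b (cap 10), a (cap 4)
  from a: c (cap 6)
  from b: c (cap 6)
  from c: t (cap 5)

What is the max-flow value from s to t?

5

Augment s→a→c→t: bottleneck 4, flow now 4.
Augment s→b→c→t: bottleneck 1, flow now 5.
No augmenting path remains; maximum flow = 5.
In the residual graph, reachable from s: {s, a, b, c}.
Min-cut edges: c→t (5); capacity 5 = 5.
This cut is saturated, so no flow can exceed 5.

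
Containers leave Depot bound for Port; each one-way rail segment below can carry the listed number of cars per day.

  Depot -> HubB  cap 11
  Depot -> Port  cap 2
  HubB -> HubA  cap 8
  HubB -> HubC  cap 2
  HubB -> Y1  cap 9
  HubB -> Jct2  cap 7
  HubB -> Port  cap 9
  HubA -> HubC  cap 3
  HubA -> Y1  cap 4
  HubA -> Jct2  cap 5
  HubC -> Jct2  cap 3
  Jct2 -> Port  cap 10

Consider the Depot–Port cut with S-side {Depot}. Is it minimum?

Yes — it is a minimum cut (capacity 13).

Given cut capacity: 11 + 2 = 13.
Augment Depot→Port: bottleneck 2, flow now 2.
Augment Depot→HubB→Port: bottleneck 9, flow now 11.
Augment Depot→HubB→Jct2→Port: bottleneck 2, flow now 13.
No augmenting path remains; maximum flow = 13.
Cut capacity 13 equals the max flow, so it is a minimum cut.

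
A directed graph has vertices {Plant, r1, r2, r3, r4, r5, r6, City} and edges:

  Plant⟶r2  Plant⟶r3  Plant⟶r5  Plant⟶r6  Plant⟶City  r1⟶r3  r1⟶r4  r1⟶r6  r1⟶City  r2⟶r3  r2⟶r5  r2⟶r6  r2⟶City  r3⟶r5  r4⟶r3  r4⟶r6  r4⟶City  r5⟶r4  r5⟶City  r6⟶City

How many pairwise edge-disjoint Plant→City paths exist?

5

Assign every edge capacity 1; by Menger, the answer equals the max flow.
Path Plant→City (+1); total 1.
Path Plant→r2→City (+1); total 2.
Path Plant→r5→City (+1); total 3.
Path Plant→r6→City (+1); total 4.
Path Plant→r3→r5→r4→City (+1); total 5.
No residual Plant→City path; max flow = 5.
Certifying cut of size 5: {Plant→City, Plant→r2, Plant→r3, Plant→r5, Plant→r6}.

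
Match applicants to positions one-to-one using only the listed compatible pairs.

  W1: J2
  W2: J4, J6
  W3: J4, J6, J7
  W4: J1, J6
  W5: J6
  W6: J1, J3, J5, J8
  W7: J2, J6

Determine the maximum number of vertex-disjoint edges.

6

Unit-capacity flow: source→left, listed edges, right→sink; max matching = max flow.
Augmenting path W1→J2 (+1); matched 1.
Augmenting path W2→J4 (+1); matched 2.
Augmenting path W3→J6 (+1); matched 3.
Augmenting path W4→J1 (+1); matched 4.
Augmenting path W6→J3 (+1); matched 5.
Augmenting path W5→J6→W3→J7 (+1); matched 6.
No augmenting path remains; maximum matching = 6.
König certificate: {W2, W3, W4, W6, J2, J6} is a vertex cover of size 6 (every listed pair touches it), so no matching can be larger.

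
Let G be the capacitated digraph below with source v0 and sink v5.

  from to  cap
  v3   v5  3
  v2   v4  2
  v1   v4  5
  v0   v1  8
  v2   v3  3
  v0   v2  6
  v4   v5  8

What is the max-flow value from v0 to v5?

10

Augment v0→v1→v4→v5: bottleneck 5, flow now 5.
Augment v0→v2→v3→v5: bottleneck 3, flow now 8.
Augment v0→v2→v4→v5: bottleneck 2, flow now 10.
No augmenting path remains; maximum flow = 10.
In the residual graph, reachable from v0: {v0, v1, v2}.
Min-cut edges: v1→v4 (5), v2→v3 (3), v2→v4 (2); capacity 5 + 3 + 2 = 10.
This cut is saturated, so no flow can exceed 10.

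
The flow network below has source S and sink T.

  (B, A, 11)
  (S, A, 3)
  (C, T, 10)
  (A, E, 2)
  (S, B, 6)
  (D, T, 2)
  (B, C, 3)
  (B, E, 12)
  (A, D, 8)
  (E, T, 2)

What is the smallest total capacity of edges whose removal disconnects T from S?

7

Augment S→A→D→T: bottleneck 2, flow now 2.
Augment S→A→E→T: bottleneck 1, flow now 3.
Augment S→B→C→T: bottleneck 3, flow now 6.
Augment S→B→E→T: bottleneck 1, flow now 7.
No augmenting path remains; maximum flow = 7.
By max-flow min-cut, the minimum cut capacity equals the max flow.
In the residual graph, reachable from S: {S, A, B, D, E}.
Min-cut edges: B→C (3), D→T (2), E→T (2); capacity 3 + 2 + 2 = 7.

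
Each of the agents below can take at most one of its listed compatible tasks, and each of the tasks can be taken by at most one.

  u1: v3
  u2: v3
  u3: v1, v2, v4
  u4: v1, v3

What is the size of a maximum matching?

3

Unit-capacity flow: source→left, listed edges, right→sink; max matching = max flow.
Augmenting path u1→v3 (+1); matched 1.
Augmenting path u3→v1 (+1); matched 2.
Augmenting path u4→v1→u3→v2 (+1); matched 3.
No augmenting path remains; maximum matching = 3.
König certificate: {u3, u4, v3} is a vertex cover of size 3 (every listed pair touches it), so no matching can be larger.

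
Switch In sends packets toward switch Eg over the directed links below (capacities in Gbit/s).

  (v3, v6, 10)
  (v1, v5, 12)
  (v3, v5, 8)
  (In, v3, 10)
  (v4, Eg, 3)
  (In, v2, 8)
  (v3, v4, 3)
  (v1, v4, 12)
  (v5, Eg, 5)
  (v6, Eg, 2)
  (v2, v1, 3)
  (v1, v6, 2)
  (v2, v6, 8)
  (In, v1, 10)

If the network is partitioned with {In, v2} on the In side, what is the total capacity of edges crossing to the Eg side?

31

Edges leaving {In, v2}: In→v1 (10), In→v3 (10), v2→v1 (3), v2→v6 (8).
Cut capacity = 10 + 10 + 3 + 8 = 31.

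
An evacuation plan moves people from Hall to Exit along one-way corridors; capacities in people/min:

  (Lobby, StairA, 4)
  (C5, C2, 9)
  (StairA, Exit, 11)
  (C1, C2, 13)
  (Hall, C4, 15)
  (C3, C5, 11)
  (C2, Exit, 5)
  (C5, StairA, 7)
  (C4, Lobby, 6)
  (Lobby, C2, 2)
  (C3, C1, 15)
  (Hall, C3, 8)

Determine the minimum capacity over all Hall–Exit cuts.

Augment Hall→C3→C1→C2→Exit: bottleneck 5, flow now 5.
Augment Hall→C3→C5→StairA→Exit: bottleneck 3, flow now 8.
Augment Hall→C4→Lobby→StairA→Exit: bottleneck 4, flow now 12.
Augment Hall→C4→Lobby→C2→C1→C3→C5→StairA→Exit: bottleneck 2, flow now 14. (uses reverse residual edge)
No augmenting path remains; maximum flow = 14.
By max-flow min-cut, the minimum cut capacity equals the max flow.
In the residual graph, reachable from Hall: {Hall, C4}.
Min-cut edges: Hall→C3 (8), C4→Lobby (6); capacity 8 + 6 = 14.

14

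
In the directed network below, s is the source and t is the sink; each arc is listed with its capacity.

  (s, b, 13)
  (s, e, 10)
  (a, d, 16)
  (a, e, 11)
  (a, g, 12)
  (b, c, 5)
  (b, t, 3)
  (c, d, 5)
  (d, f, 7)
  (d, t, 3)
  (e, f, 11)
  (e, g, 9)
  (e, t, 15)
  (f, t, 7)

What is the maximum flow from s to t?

18

Augment s→b→t: bottleneck 3, flow now 3.
Augment s→e→t: bottleneck 10, flow now 13.
Augment s→b→c→d→t: bottleneck 3, flow now 16.
Augment s→b→c→d→f→t: bottleneck 2, flow now 18.
No augmenting path remains; maximum flow = 18.
In the residual graph, reachable from s: {s, b}.
Min-cut edges: s→e (10), b→c (5), b→t (3); capacity 10 + 5 + 3 = 18.
This cut is saturated, so no flow can exceed 18.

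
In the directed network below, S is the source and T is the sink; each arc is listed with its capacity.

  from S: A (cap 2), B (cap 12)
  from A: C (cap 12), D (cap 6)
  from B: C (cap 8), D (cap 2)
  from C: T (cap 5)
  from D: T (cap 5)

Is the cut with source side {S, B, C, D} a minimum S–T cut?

No — its capacity is 12, but the minimum cut has capacity 9.

Given cut capacity: 2 + 5 + 5 = 12.
Augment S→A→C→T: bottleneck 2, flow now 2.
Augment S→B→C→T: bottleneck 3, flow now 5.
Augment S→B→D→T: bottleneck 2, flow now 7.
Augment S→B→C→A→D→T: bottleneck 2, flow now 9. (uses reverse residual edge)
No augmenting path remains; maximum flow = 9.
In the residual graph, reachable from S: {S, B, C}.
Min-cut edges: S→A (2), B→D (2), C→T (5); capacity 2 + 2 + 5 = 9.
Cut capacity 12 exceeds the max flow 9, so it is not minimum.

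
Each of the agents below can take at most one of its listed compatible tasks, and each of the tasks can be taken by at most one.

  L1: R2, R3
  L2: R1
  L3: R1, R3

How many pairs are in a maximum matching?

3

Unit-capacity flow: source→left, listed edges, right→sink; max matching = max flow.
Augmenting path L1→R2 (+1); matched 1.
Augmenting path L2→R1 (+1); matched 2.
Augmenting path L3→R3 (+1); matched 3.
No augmenting path remains; maximum matching = 3.
König certificate: {L1, L2, L3} is a vertex cover of size 3 (every listed pair touches it), so no matching can be larger.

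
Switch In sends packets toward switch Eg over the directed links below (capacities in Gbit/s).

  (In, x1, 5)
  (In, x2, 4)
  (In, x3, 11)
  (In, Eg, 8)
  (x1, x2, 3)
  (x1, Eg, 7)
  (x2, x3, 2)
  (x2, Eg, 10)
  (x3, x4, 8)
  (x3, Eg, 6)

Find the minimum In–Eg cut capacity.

23

Augment In→Eg: bottleneck 8, flow now 8.
Augment In→x1→Eg: bottleneck 5, flow now 13.
Augment In→x2→Eg: bottleneck 4, flow now 17.
Augment In→x3→Eg: bottleneck 6, flow now 23.
No augmenting path remains; maximum flow = 23.
By max-flow min-cut, the minimum cut capacity equals the max flow.
In the residual graph, reachable from In: {In, x3, x4}.
Min-cut edges: In→x1 (5), In→x2 (4), In→Eg (8), x3→Eg (6); capacity 5 + 4 + 8 + 6 = 23.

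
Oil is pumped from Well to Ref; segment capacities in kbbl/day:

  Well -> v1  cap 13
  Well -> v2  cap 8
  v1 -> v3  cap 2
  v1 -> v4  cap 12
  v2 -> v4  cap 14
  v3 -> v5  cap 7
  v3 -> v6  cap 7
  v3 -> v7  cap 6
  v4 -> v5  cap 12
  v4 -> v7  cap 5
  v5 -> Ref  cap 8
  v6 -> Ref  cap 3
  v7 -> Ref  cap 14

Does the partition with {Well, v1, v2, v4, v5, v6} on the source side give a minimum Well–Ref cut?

No — its capacity is 18, but the minimum cut has capacity 15.

Given cut capacity: 2 + 5 + 8 + 3 = 18.
Augment Well→v1→v3→v5→Ref: bottleneck 2, flow now 2.
Augment Well→v1→v4→v5→Ref: bottleneck 6, flow now 8.
Augment Well→v1→v4→v7→Ref: bottleneck 5, flow now 13.
Augment Well→v2→v4→v5→v3→v6→Ref: bottleneck 2, flow now 15. (uses reverse residual edge)
No augmenting path remains; maximum flow = 15.
In the residual graph, reachable from Well: {Well, v1, v2, v4, v5}.
Min-cut edges: v1→v3 (2), v4→v7 (5), v5→Ref (8); capacity 2 + 5 + 8 = 15.
Cut capacity 18 exceeds the max flow 15, so it is not minimum.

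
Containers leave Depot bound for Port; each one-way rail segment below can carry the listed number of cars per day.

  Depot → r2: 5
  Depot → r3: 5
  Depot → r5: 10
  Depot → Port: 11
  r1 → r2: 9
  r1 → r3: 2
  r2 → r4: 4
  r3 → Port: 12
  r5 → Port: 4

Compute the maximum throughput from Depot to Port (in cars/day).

Augment Depot→Port: bottleneck 11, flow now 11.
Augment Depot→r3→Port: bottleneck 5, flow now 16.
Augment Depot→r5→Port: bottleneck 4, flow now 20.
No augmenting path remains; maximum flow = 20.
In the residual graph, reachable from Depot: {Depot, r2, r4, r5}.
Min-cut edges: Depot→r3 (5), Depot→Port (11), r5→Port (4); capacity 5 + 11 + 4 = 20.
This cut is saturated, so no flow can exceed 20.

20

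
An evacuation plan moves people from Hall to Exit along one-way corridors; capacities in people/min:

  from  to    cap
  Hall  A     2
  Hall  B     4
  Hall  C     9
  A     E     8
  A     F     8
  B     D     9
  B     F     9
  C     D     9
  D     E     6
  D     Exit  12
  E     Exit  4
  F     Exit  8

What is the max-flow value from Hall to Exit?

Augment Hall→A→E→Exit: bottleneck 2, flow now 2.
Augment Hall→B→D→Exit: bottleneck 4, flow now 6.
Augment Hall→C→D→Exit: bottleneck 8, flow now 14.
Augment Hall→C→D→E→Exit: bottleneck 1, flow now 15.
No augmenting path remains; maximum flow = 15.
In the residual graph, reachable from Hall: {Hall}.
Min-cut edges: Hall→A (2), Hall→B (4), Hall→C (9); capacity 2 + 4 + 9 = 15.
This cut is saturated, so no flow can exceed 15.

15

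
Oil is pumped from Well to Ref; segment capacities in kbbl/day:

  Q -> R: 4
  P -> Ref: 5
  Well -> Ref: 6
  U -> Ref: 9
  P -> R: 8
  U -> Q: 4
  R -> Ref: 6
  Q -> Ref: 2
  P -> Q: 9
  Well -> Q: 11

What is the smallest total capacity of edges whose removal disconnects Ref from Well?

12

Augment Well→Ref: bottleneck 6, flow now 6.
Augment Well→Q→Ref: bottleneck 2, flow now 8.
Augment Well→Q→R→Ref: bottleneck 4, flow now 12.
No augmenting path remains; maximum flow = 12.
By max-flow min-cut, the minimum cut capacity equals the max flow.
In the residual graph, reachable from Well: {Well, Q}.
Min-cut edges: Well→Ref (6), Q→R (4), Q→Ref (2); capacity 6 + 4 + 2 = 12.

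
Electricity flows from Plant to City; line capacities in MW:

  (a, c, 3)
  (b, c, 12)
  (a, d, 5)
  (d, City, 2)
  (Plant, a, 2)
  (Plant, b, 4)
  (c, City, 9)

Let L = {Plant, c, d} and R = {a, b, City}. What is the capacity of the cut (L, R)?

Edges leaving {Plant, c, d}: Plant→a (2), Plant→b (4), c→City (9), d→City (2).
Cut capacity = 2 + 4 + 9 + 2 = 17.

17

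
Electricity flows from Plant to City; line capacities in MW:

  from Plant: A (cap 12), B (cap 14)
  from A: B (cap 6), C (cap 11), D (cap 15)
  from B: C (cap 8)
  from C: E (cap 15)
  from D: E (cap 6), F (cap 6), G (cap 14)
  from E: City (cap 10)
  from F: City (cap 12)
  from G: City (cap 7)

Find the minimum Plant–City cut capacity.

Augment Plant→A→C→E→City: bottleneck 10, flow now 10.
Augment Plant→A→D→F→City: bottleneck 2, flow now 12.
Augment Plant→B→C→A→D→F→City: bottleneck 4, flow now 16. (uses reverse residual edge)
Augment Plant→B→C→A→D→G→City: bottleneck 4, flow now 20. (uses reverse residual edge)
No augmenting path remains; maximum flow = 20.
By max-flow min-cut, the minimum cut capacity equals the max flow.
In the residual graph, reachable from Plant: {Plant, B}.
Min-cut edges: Plant→A (12), B→C (8); capacity 12 + 8 = 20.

20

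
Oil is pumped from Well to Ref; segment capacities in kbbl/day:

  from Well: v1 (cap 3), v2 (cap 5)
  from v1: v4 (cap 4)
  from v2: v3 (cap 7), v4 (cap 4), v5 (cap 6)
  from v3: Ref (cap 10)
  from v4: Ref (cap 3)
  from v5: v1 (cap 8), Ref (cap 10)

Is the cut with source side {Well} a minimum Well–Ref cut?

Given cut capacity: 3 + 5 = 8.
Augment Well→v1→v4→Ref: bottleneck 3, flow now 3.
Augment Well→v2→v3→Ref: bottleneck 5, flow now 8.
No augmenting path remains; maximum flow = 8.
Cut capacity 8 equals the max flow, so it is a minimum cut.

Yes — it is a minimum cut (capacity 8).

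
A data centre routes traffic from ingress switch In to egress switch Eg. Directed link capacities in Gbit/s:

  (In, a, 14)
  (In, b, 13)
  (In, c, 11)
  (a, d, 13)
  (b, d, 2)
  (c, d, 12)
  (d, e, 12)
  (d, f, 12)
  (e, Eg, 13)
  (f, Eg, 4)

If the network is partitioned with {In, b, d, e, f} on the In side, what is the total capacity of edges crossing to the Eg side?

Edges leaving {In, b, d, e, f}: In→a (14), In→c (11), e→Eg (13), f→Eg (4).
Cut capacity = 14 + 11 + 13 + 4 = 42.

42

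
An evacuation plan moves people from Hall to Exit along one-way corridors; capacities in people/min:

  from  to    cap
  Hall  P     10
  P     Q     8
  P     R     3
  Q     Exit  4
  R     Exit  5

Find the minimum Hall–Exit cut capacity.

7

Augment Hall→P→Q→Exit: bottleneck 4, flow now 4.
Augment Hall→P→R→Exit: bottleneck 3, flow now 7.
No augmenting path remains; maximum flow = 7.
By max-flow min-cut, the minimum cut capacity equals the max flow.
In the residual graph, reachable from Hall: {Hall, P, Q}.
Min-cut edges: P→R (3), Q→Exit (4); capacity 3 + 4 = 7.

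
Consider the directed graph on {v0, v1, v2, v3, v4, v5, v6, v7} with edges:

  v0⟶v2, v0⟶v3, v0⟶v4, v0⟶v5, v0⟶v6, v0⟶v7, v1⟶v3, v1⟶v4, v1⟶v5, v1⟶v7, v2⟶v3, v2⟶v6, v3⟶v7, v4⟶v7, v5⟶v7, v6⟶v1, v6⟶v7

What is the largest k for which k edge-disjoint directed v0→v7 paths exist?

6

Assign every edge capacity 1; by Menger, the answer equals the max flow.
Path v0→v7 (+1); total 1.
Path v0→v3→v7 (+1); total 2.
Path v0→v4→v7 (+1); total 3.
Path v0→v5→v7 (+1); total 4.
Path v0→v6→v7 (+1); total 5.
Path v0→v2→v6→v1→v7 (+1); total 6.
No residual v0→v7 path; max flow = 6.
Certifying cut of size 6: {v0→v2, v0→v3, v0→v4, v0→v5, v0→v6, v0→v7}.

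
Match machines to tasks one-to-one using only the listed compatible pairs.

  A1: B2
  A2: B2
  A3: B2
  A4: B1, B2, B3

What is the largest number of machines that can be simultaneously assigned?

2

Unit-capacity flow: source→left, listed edges, right→sink; max matching = max flow.
Augmenting path A1→B2 (+1); matched 1.
Augmenting path A4→B1 (+1); matched 2.
No augmenting path remains; maximum matching = 2.
König certificate: {A4, B2} is a vertex cover of size 2 (every listed pair touches it), so no matching can be larger.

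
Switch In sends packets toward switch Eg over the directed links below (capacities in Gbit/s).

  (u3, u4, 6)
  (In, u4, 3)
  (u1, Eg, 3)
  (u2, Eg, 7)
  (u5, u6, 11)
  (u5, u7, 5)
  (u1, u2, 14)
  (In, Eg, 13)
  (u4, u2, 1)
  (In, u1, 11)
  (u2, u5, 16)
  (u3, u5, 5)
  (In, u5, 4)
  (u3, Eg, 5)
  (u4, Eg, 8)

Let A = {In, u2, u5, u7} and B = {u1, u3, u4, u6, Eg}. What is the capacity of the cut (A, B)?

45

Edges leaving {In, u2, u5, u7}: In→u1 (11), In→u4 (3), In→Eg (13), u2→Eg (7), u5→u6 (11).
Cut capacity = 11 + 3 + 13 + 7 + 11 = 45.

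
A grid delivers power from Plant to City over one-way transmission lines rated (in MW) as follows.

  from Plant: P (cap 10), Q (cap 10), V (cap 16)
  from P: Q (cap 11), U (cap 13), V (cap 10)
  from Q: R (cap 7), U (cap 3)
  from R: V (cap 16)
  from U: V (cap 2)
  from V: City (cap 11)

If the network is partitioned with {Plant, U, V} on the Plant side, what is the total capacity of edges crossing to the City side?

Edges leaving {Plant, U, V}: Plant→P (10), Plant→Q (10), V→City (11).
Cut capacity = 10 + 10 + 11 = 31.

31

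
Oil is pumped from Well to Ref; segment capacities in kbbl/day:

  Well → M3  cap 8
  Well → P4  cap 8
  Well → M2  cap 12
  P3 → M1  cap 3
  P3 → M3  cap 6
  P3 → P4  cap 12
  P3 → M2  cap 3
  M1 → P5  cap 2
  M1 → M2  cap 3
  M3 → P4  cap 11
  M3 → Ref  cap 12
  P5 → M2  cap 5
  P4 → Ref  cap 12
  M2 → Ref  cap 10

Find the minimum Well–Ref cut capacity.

26

Augment Well→M3→Ref: bottleneck 8, flow now 8.
Augment Well→P4→Ref: bottleneck 8, flow now 16.
Augment Well→M2→Ref: bottleneck 10, flow now 26.
No augmenting path remains; maximum flow = 26.
By max-flow min-cut, the minimum cut capacity equals the max flow.
In the residual graph, reachable from Well: {Well, M2}.
Min-cut edges: Well→M3 (8), Well→P4 (8), M2→Ref (10); capacity 8 + 8 + 10 = 26.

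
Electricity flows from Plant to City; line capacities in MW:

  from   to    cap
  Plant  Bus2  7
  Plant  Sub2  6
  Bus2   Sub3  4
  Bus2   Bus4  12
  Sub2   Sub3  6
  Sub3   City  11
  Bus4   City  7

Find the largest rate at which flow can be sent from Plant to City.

Augment Plant→Bus2→Sub3→City: bottleneck 4, flow now 4.
Augment Plant→Bus2→Bus4→City: bottleneck 3, flow now 7.
Augment Plant→Sub2→Sub3→City: bottleneck 6, flow now 13.
No augmenting path remains; maximum flow = 13.
In the residual graph, reachable from Plant: {Plant}.
Min-cut edges: Plant→Bus2 (7), Plant→Sub2 (6); capacity 7 + 6 = 13.
This cut is saturated, so no flow can exceed 13.

13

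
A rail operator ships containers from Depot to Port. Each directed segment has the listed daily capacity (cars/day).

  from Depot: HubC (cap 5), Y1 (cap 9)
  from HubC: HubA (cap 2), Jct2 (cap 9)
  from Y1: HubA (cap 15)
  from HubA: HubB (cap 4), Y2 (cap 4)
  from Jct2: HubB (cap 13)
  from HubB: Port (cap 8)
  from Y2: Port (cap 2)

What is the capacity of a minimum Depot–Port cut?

10

Augment Depot→HubC→HubA→HubB→Port: bottleneck 2, flow now 2.
Augment Depot→HubC→Jct2→HubB→Port: bottleneck 3, flow now 5.
Augment Depot→Y1→HubA→HubB→Port: bottleneck 2, flow now 7.
Augment Depot→Y1→HubA→Y2→Port: bottleneck 2, flow now 9.
Augment Depot→Y1→HubA→HubC→Jct2→HubB→Port: bottleneck 1, flow now 10. (uses reverse residual edge)
No augmenting path remains; maximum flow = 10.
By max-flow min-cut, the minimum cut capacity equals the max flow.
In the residual graph, reachable from Depot: {Depot, HubC, Y1, HubA, Jct2, HubB, Y2}.
Min-cut edges: HubB→Port (8), Y2→Port (2); capacity 8 + 2 = 10.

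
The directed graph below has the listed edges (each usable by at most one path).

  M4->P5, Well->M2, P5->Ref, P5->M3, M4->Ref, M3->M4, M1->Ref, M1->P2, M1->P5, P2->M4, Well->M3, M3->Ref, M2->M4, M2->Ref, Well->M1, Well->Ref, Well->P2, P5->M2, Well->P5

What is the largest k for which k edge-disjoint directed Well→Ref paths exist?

Assign every edge capacity 1; by Menger, the answer equals the max flow.
Path Well→Ref (+1); total 1.
Path Well→M1→Ref (+1); total 2.
Path Well→P5→Ref (+1); total 3.
Path Well→M2→Ref (+1); total 4.
Path Well→M3→Ref (+1); total 5.
Path Well→P2→M4→Ref (+1); total 6.
No residual Well→Ref path; max flow = 6.
Certifying cut of size 6: {Well→M1, Well→M2, Well→M3, Well→P2, Well→P5, Well→Ref}.

6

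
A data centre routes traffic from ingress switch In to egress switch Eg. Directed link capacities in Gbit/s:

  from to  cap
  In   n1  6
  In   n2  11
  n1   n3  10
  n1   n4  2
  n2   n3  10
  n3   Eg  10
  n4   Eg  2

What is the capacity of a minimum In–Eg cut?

Augment In→n1→n3→Eg: bottleneck 6, flow now 6.
Augment In→n2→n3→Eg: bottleneck 4, flow now 10.
Augment In→n2→n3→n1→n4→Eg: bottleneck 2, flow now 12. (uses reverse residual edge)
No augmenting path remains; maximum flow = 12.
By max-flow min-cut, the minimum cut capacity equals the max flow.
In the residual graph, reachable from In: {In, n1, n2, n3}.
Min-cut edges: n1→n4 (2), n3→Eg (10); capacity 2 + 10 = 12.

12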